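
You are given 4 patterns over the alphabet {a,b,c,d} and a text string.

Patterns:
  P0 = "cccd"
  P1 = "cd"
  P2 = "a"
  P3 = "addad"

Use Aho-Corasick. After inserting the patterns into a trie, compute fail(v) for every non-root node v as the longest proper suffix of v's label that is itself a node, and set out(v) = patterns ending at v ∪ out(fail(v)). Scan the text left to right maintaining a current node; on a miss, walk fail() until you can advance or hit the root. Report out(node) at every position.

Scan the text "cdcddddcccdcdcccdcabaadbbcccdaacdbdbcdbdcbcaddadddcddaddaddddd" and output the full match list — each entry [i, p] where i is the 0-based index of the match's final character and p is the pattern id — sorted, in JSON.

Construct AC machine:
Trie (insert patterns):
  n0 'ε': a→6 c→1
  n1 'c': c→2 d→5
  n2 'cc': c→3
  n3 'ccc': d→4
  n4 'cccd': ·  ←P0
  n5 'cd': ·  ←P1
  n6 'a': d→7  ←P2
  n7 'ad': d→8
  n8 'add': a→9
  n9 'adda': d→10
  n10 'addad': ·  ←P3

Failure links (BFS by depth):
  n1('c'): parent n0 fail=0; on 'c' 0 → fail=0;  out ∅∪∅=∅
  n6('a'): parent n0 fail=0; on 'a' 0 → fail=0;  out {2}∪∅={2}
  n2('cc'): parent n1 fail=0; on 'c' 0 → fail=1;  out ∅∪∅=∅
  n5('cd'): parent n1 fail=0; on 'd' 0 → fail=0;  out {1}∪∅={1}
  n7('ad'): parent n6 fail=0; on 'd' 0 → fail=0;  out ∅∪∅=∅
  n3('ccc'): parent n2 fail=1; on 'c' 1 → fail=2;  out ∅∪∅=∅
  n8('add'): parent n7 fail=0; on 'd' 0 → fail=0;  out ∅∪∅=∅
  n4('cccd'): parent n3 fail=2; on 'd' 2→1 → fail=5;  out {0}∪{1}={0,1}
  n9('adda'): parent n8 fail=0; on 'a' 0 → fail=6;  out ∅∪{2}={2}
  n10('addad'): parent n9 fail=6; on 'd' 6 → fail=7;  out {3}∪∅={3}

Scan:
i=0 'c': node 0→1
i=1 'd': node 1→5  ** P1@[0:1]
i=2 'c': node 5→1 (via fail)
i=3 'd': node 1→5  ** P1@[2:3]
i=4 'd': node 5→0 (via fail)
i=5 'd': node 0→0
i=6 'd': node 0→0
i=7 'c': node 0→1
i=8 'c': node 1→2
i=9 'c': node 2→3
i=10 'd': node 3→4  ** P0@[7:10],P1@[9:10]
i=11 'c': node 4→1 (via fail)
i=12 'd': node 1→5  ** P1@[11:12]
i=13 'c': node 5→1 (via fail)
i=14 'c': node 1→2
i=15 'c': node 2→3
i=16 'd': node 3→4  ** P0@[13:16],P1@[15:16]
i=17 'c': node 4→1 (via fail)
i=18 'a': node 1→6 (via fail)  ** P2@[18:18]
i=19 'b': node 6→0 (via fail)
i=20 'a': node 0→6  ** P2@[20:20]
i=21 'a': node 6→6 (via fail)  ** P2@[21:21]
i=22 'd': node 6→7
i=23 'b': node 7→0 (via fail)
i=24 'b': node 0→0
i=25 'c': node 0→1
i=26 'c': node 1→2
i=27 'c': node 2→3
i=28 'd': node 3→4  ** P0@[25:28],P1@[27:28]
i=29 'a': node 4→6 (via fail)  ** P2@[29:29]
i=30 'a': node 6→6 (via fail)  ** P2@[30:30]
i=31 'c': node 6→1 (via fail)
i=32 'd': node 1→5  ** P1@[31:32]
i=33 'b': node 5→0 (via fail)
i=34 'd': node 0→0
i=35 'b': node 0→0
i=36 'c': node 0→1
i=37 'd': node 1→5  ** P1@[36:37]
i=38 'b': node 5→0 (via fail)
i=39 'd': node 0→0
i=40 'c': node 0→1
i=41 'b': node 1→0 (via fail)
i=42 'c': node 0→1
i=43 'a': node 1→6 (via fail)  ** P2@[43:43]
i=44 'd': node 6→7
i=45 'd': node 7→8
i=46 'a': node 8→9  ** P2@[46:46]
i=47 'd': node 9→10  ** P3@[43:47]
i=48 'd': node 10→8 (via fail)
i=49 'd': node 8→0 (via fail)
i=50 'c': node 0→1
i=51 'd': node 1→5  ** P1@[50:51]
i=52 'd': node 5→0 (via fail)
i=53 'a': node 0→6  ** P2@[53:53]
i=54 'd': node 6→7
i=55 'd': node 7→8
i=56 'a': node 8→9  ** P2@[56:56]
i=57 'd': node 9→10  ** P3@[53:57]
i=58 'd': node 10→8 (via fail)
i=59 'd': node 8→0 (via fail)
i=60 'd': node 0→0
i=61 'd': node 0→0

Result: [[1,1],[3,1],[10,0],[10,1],[12,1],[16,0],[16,1],[18,2],[20,2],[21,2],[28,0],[28,1],[29,2],[30,2],[32,1],[37,1],[43,2],[46,2],[47,3],[51,1],[53,2],[56,2],[57,3]]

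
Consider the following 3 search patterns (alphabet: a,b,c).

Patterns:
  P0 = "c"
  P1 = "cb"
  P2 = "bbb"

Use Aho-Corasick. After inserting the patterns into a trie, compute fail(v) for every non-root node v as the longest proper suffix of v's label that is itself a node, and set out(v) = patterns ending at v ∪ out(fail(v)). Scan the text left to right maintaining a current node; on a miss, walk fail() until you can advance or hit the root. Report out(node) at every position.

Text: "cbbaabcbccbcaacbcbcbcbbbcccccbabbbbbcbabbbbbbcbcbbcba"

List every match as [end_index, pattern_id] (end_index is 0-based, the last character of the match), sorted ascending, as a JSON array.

Construct AC machine:
Trie nodes:
  0='ε' goto b→3 c→1
  1='c' goto b→2  ←P0
  2='cb' goto ·  ←P1
  3='b' goto b→4
  4='bb' goto b→5
  5='bbb' goto ·  ←P2

BFS fail/out derivation:
  n1('c'): parent n0 fail=0; on 'c' 0 → fail=0;  out {0}∪∅={0}
  n3('b'): parent n0 fail=0; on 'b' 0 → fail=0;  out ∅∪∅=∅
  n2('cb'): parent n1 fail=0; on 'b' 0 → fail=3;  out {1}∪∅={1}
  n4('bb'): parent n3 fail=0; on 'b' 0 → fail=3;  out ∅∪∅=∅
  n5('bbb'): parent n4 fail=3; on 'b' 3 → fail=4;  out {2}∪∅={2}

Text stream:
[0] read 'c'  n0⇒n1  emit P0@[0:0]
[1] read 'b'  n1⇒n2  emit P1@[0:1]
[2] read 'b'  n2⇒n4 ·f
[3] read 'a'  n4⇒n0 ·f
[4] read 'a'  n0⇒n0
[5] read 'b'  n0⇒n3
[6] read 'c'  n3⇒n1 ·f  emit P0@[6:6]
[7] read 'b'  n1⇒n2  emit P1@[6:7]
[8] read 'c'  n2⇒n1 ·f  emit P0@[8:8]
[9] read 'c'  n1⇒n1 ·f  emit P0@[9:9]
[10] read 'b'  n1⇒n2  emit P1@[9:10]
[11] read 'c'  n2⇒n1 ·f  emit P0@[11:11]
[12] read 'a'  n1⇒n0 ·f
[13] read 'a'  n0⇒n0
[14] read 'c'  n0⇒n1  emit P0@[14:14]
[15] read 'b'  n1⇒n2  emit P1@[14:15]
[16] read 'c'  n2⇒n1 ·f  emit P0@[16:16]
[17] read 'b'  n1⇒n2  emit P1@[16:17]
[18] read 'c'  n2⇒n1 ·f  emit P0@[18:18]
[19] read 'b'  n1⇒n2  emit P1@[18:19]
[20] read 'c'  n2⇒n1 ·f  emit P0@[20:20]
[21] read 'b'  n1⇒n2  emit P1@[20:21]
[22] read 'b'  n2⇒n4 ·f
[23] read 'b'  n4⇒n5  emit P2@[21:23]
[24] read 'c'  n5⇒n1 ·f  emit P0@[24:24]
[25] read 'c'  n1⇒n1 ·f  emit P0@[25:25]
[26] read 'c'  n1⇒n1 ·f  emit P0@[26:26]
[27] read 'c'  n1⇒n1 ·f  emit P0@[27:27]
[28] read 'c'  n1⇒n1 ·f  emit P0@[28:28]
[29] read 'b'  n1⇒n2  emit P1@[28:29]
[30] read 'a'  n2⇒n0 ·f
[31] read 'b'  n0⇒n3
[32] read 'b'  n3⇒n4
[33] read 'b'  n4⇒n5  emit P2@[31:33]
[34] read 'b'  n5⇒n5 ·f  emit P2@[32:34]
[35] read 'b'  n5⇒n5 ·f  emit P2@[33:35]
[36] read 'c'  n5⇒n1 ·f  emit P0@[36:36]
[37] read 'b'  n1⇒n2  emit P1@[36:37]
[38] read 'a'  n2⇒n0 ·f
[39] read 'b'  n0⇒n3
[40] read 'b'  n3⇒n4
[41] read 'b'  n4⇒n5  emit P2@[39:41]
[42] read 'b'  n5⇒n5 ·f  emit P2@[40:42]
[43] read 'b'  n5⇒n5 ·f  emit P2@[41:43]
[44] read 'b'  n5⇒n5 ·f  emit P2@[42:44]
[45] read 'c'  n5⇒n1 ·f  emit P0@[45:45]
[46] read 'b'  n1⇒n2  emit P1@[45:46]
[47] read 'c'  n2⇒n1 ·f  emit P0@[47:47]
[48] read 'b'  n1⇒n2  emit P1@[47:48]
[49] read 'b'  n2⇒n4 ·f
[50] read 'c'  n4⇒n1 ·f  emit P0@[50:50]
[51] read 'b'  n1⇒n2  emit P1@[50:51]
[52] read 'a'  n2⇒n0 ·f

Matches: [[0,0],[1,1],[6,0],[7,1],[8,0],[9,0],[10,1],[11,0],[14,0],[15,1],[16,0],[17,1],[18,0],[19,1],[20,0],[21,1],[23,2],[24,0],[25,0],[26,0],[27,0],[28,0],[29,1],[33,2],[34,2],[35,2],[36,0],[37,1],[41,2],[42,2],[43,2],[44,2],[45,0],[46,1],[47,0],[48,1],[50,0],[51,1]]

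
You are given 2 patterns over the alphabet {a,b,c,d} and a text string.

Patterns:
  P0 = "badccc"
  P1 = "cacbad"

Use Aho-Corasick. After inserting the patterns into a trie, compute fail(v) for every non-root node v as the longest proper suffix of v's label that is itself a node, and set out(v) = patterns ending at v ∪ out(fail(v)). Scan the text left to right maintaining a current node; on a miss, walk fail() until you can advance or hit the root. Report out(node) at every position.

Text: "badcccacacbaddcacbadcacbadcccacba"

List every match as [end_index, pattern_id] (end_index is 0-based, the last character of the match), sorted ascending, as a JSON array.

Build automaton:
Trie nodes:
  0='ε' goto b→1 c→7
  1='b' goto a→2
  2='ba' goto d→3
  3='bad' goto c→4
  4='badc' goto c→5
  5='badcc' goto c→6
  6='badccc' goto ·  [P0 ends]
  7='c' goto a→8
  8='ca' goto c→9
  9='cac' goto b→10
  10='cacb' goto a→11
  11='cacba' goto d→12
  12='cacbad' goto ·  [P1 ends]

BFS fail/out derivation:
  fail(1) 'b': from fail(0)=0 chase 'b': 0 ⇒ 0;  out=∅∪out(0)=∅
  fail(7) 'c': from fail(0)=0 chase 'c': 0 ⇒ 0;  out=∅∪out(0)=∅
  fail(2) 'ba': from fail(1)=0 chase 'a': 0 ⇒ 0;  out=∅∪out(0)=∅
  fail(8) 'ca': from fail(7)=0 chase 'a': 0 ⇒ 0;  out=∅∪out(0)=∅
  fail(3) 'bad': from fail(2)=0 chase 'd': 0 ⇒ 0;  out=∅∪out(0)=∅
  fail(9) 'cac': from fail(8)=0 chase 'c': 0 ⇒ 7;  out=∅∪out(7)=∅
  fail(4) 'badc': from fail(3)=0 chase 'c': 0 ⇒ 7;  out=∅∪out(7)=∅
  fail(10) 'cacb': from fail(9)=7 chase 'b': 7→0 ⇒ 1;  out=∅∪out(1)=∅
  fail(5) 'badcc': from fail(4)=7 chase 'c': 7→0 ⇒ 7;  out=∅∪out(7)=∅
  fail(11) 'cacba': from fail(10)=1 chase 'a': 1 ⇒ 2;  out=∅∪out(2)=∅
  fail(6) 'badccc': from fail(5)=7 chase 'c': 7→0 ⇒ 7;  out={0}∪out(7)={0}
  fail(12) 'cacbad': from fail(11)=2 chase 'd': 2 ⇒ 3;  out={1}∪out(3)={1}

Scan:
[0] read 'b'  n0⇒n1
[1] read 'a'  n1⇒n2
[2] read 'd'  n2⇒n3
[3] read 'c'  n3⇒n4
[4] read 'c'  n4⇒n5
[5] read 'c'  n5⇒n6  emit P0@[0:5]
[6] read 'a'  n6⇒n8 (fail-walked)
[7] read 'c'  n8⇒n9
[8] read 'a'  n9⇒n8 (fail-walked)
[9] read 'c'  n8⇒n9
[10] read 'b'  n9⇒n10
[11] read 'a'  n10⇒n11
[12] read 'd'  n11⇒n12  emit P1@[7:12]
[13] read 'd'  n12⇒n0 (fail-walked)
[14] read 'c'  n0⇒n7
[15] read 'a'  n7⇒n8
[16] read 'c'  n8⇒n9
[17] read 'b'  n9⇒n10
[18] read 'a'  n10⇒n11
[19] read 'd'  n11⇒n12  emit P1@[14:19]
[20] read 'c'  n12⇒n4 (fail-walked)
[21] read 'a'  n4⇒n8 (fail-walked)
[22] read 'c'  n8⇒n9
[23] read 'b'  n9⇒n10
[24] read 'a'  n10⇒n11
[25] read 'd'  n11⇒n12  emit P1@[20:25]
[26] read 'c'  n12⇒n4 (fail-walked)
[27] read 'c'  n4⇒n5
[28] read 'c'  n5⇒n6  emit P0@[23:28]
[29] read 'a'  n6⇒n8 (fail-walked)
[30] read 'c'  n8⇒n9
[31] read 'b'  n9⇒n10
[32] read 'a'  n10⇒n11

Result: [[5,0],[12,1],[19,1],[25,1],[28,0]]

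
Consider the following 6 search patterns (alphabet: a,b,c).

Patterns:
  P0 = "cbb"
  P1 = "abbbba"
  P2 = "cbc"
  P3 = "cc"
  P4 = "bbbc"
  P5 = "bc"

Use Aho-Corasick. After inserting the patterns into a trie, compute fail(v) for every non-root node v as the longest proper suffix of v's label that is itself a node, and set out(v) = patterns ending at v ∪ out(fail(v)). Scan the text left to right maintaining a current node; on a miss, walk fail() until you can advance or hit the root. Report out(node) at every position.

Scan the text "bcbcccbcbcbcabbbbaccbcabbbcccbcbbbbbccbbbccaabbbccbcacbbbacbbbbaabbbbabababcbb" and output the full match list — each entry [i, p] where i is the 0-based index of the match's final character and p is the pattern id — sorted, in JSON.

Build:
Trie (insert patterns):
  0='ε' goto a→4 b→12 c→1
  1='c' goto b→2 c→11
  2='cb' goto b→3 c→10
  3='cbb' goto ·  [P0 ends]
  4='a' goto b→5
  5='ab' goto b→6
  6='abb' goto b→7
  7='abbb' goto b→8
  8='abbbb' goto a→9
  9='abbbba' goto ·  [P1 ends]
  10='cbc' goto ·  [P2 ends]
  11='cc' goto ·  [P3 ends]
  12='b' goto b→13 c→16
  13='bb' goto b→14
  14='bbb' goto c→15
  15='bbbc' goto ·  [P4 ends]
  16='bc' goto ·  [P5 ends]

Failure links (BFS by depth):
  n1('c'): parent n0 fail=0; on 'c' 0 → fail=0;  out ∅∪∅=∅
  n4('a'): parent n0 fail=0; on 'a' 0 → fail=0;  out ∅∪∅=∅
  n12('b'): parent n0 fail=0; on 'b' 0 → fail=0;  out ∅∪∅=∅
  n2('cb'): parent n1 fail=0; on 'b' 0 → fail=12;  out ∅∪∅=∅
  n5('ab'): parent n4 fail=0; on 'b' 0 → fail=12;  out ∅∪∅=∅
  n11('cc'): parent n1 fail=0; on 'c' 0 → fail=1;  out {3}∪∅={3}
  n13('bb'): parent n12 fail=0; on 'b' 0 → fail=12;  out ∅∪∅=∅
  n16('bc'): parent n12 fail=0; on 'c' 0 → fail=1;  out {5}∪∅={5}
  n3('cbb'): parent n2 fail=12; on 'b' 12 → fail=13;  out {0}∪∅={0}
  n6('abb'): parent n5 fail=12; on 'b' 12 → fail=13;  out ∅∪∅=∅
  n10('cbc'): parent n2 fail=12; on 'c' 12 → fail=16;  out {2}∪{5}={2,5}
  n14('bbb'): parent n13 fail=12; on 'b' 12 → fail=13;  out ∅∪∅=∅
  n7('abbb'): parent n6 fail=13; on 'b' 13 → fail=14;  out ∅∪∅=∅
  n15('bbbc'): parent n14 fail=13; on 'c' 13→12 → fail=16;  out {4}∪{5}={4,5}
  n8('abbbb'): parent n7 fail=14; on 'b' 14→13 → fail=14;  out ∅∪∅=∅
  n9('abbbba'): parent n8 fail=14; on 'a' 14→13→12→0 → fail=4;  out {1}∪∅={1}

Scan:
pos 0 'b': at 12
pos 1 'c': at 16  ** P5@[0:1]
pos 2 'b': at 2 (fail-walked)
pos 3 'c': at 10  ** P2@[1:3],P5@[2:3]
pos 4 'c': at 11 (fail-walked)  ** P3@[3:4]
pos 5 'c': at 11 (fail-walked)  ** P3@[4:5]
pos 6 'b': at 2 (fail-walked)
pos 7 'c': at 10  ** P2@[5:7],P5@[6:7]
pos 8 'b': at 2 (fail-walked)
pos 9 'c': at 10  ** P2@[7:9],P5@[8:9]
pos 10 'b': at 2 (fail-walked)
pos 11 'c': at 10  ** P2@[9:11],P5@[10:11]
pos 12 'a': at 4 (fail-walked)
pos 13 'b': at 5
pos 14 'b': at 6
pos 15 'b': at 7
pos 16 'b': at 8
pos 17 'a': at 9  ** P1@[12:17]
pos 18 'c': at 1 (fail-walked)
pos 19 'c': at 11  ** P3@[18:19]
pos 20 'b': at 2 (fail-walked)
pos 21 'c': at 10  ** P2@[19:21],P5@[20:21]
pos 22 'a': at 4 (fail-walked)
pos 23 'b': at 5
pos 24 'b': at 6
pos 25 'b': at 7
pos 26 'c': at 15 (fail-walked)  ** P4@[23:26],P5@[25:26]
pos 27 'c': at 11 (fail-walked)  ** P3@[26:27]
pos 28 'c': at 11 (fail-walked)  ** P3@[27:28]
pos 29 'b': at 2 (fail-walked)
pos 30 'c': at 10  ** P2@[28:30],P5@[29:30]
pos 31 'b': at 2 (fail-walked)
pos 32 'b': at 3  ** P0@[30:32]
pos 33 'b': at 14 (fail-walked)
pos 34 'b': at 14 (fail-walked)
pos 35 'b': at 14 (fail-walked)
pos 36 'c': at 15  ** P4@[33:36],P5@[35:36]
pos 37 'c': at 11 (fail-walked)  ** P3@[36:37]
pos 38 'b': at 2 (fail-walked)
pos 39 'b': at 3  ** P0@[37:39]
pos 40 'b': at 14 (fail-walked)
pos 41 'c': at 15  ** P4@[38:41],P5@[40:41]
pos 42 'c': at 11 (fail-walked)  ** P3@[41:42]
pos 43 'a': at 4 (fail-walked)
pos 44 'a': at 4 (fail-walked)
pos 45 'b': at 5
pos 46 'b': at 6
pos 47 'b': at 7
pos 48 'c': at 15 (fail-walked)  ** P4@[45:48],P5@[47:48]
pos 49 'c': at 11 (fail-walked)  ** P3@[48:49]
pos 50 'b': at 2 (fail-walked)
pos 51 'c': at 10  ** P2@[49:51],P5@[50:51]
pos 52 'a': at 4 (fail-walked)
pos 53 'c': at 1 (fail-walked)
pos 54 'b': at 2
pos 55 'b': at 3  ** P0@[53:55]
pos 56 'b': at 14 (fail-walked)
pos 57 'a': at 4 (fail-walked)
pos 58 'c': at 1 (fail-walked)
pos 59 'b': at 2
pos 60 'b': at 3  ** P0@[58:60]
pos 61 'b': at 14 (fail-walked)
pos 62 'b': at 14 (fail-walked)
pos 63 'a': at 4 (fail-walked)
pos 64 'a': at 4 (fail-walked)
pos 65 'b': at 5
pos 66 'b': at 6
pos 67 'b': at 7
pos 68 'b': at 8
pos 69 'a': at 9  ** P1@[64:69]
pos 70 'b': at 5 (fail-walked)
pos 71 'a': at 4 (fail-walked)
pos 72 'b': at 5
pos 73 'a': at 4 (fail-walked)
pos 74 'b': at 5
pos 75 'c': at 16 (fail-walked)  ** P5@[74:75]
pos 76 'b': at 2 (fail-walked)
pos 77 'b': at 3  ** P0@[75:77]

All matches (sorted): [[1,5],[3,2],[3,5],[4,3],[5,3],[7,2],[7,5],[9,2],[9,5],[11,2],[11,5],[17,1],[19,3],[21,2],[21,5],[26,4],[26,5],[27,3],[28,3],[30,2],[30,5],[32,0],[36,4],[36,5],[37,3],[39,0],[41,4],[41,5],[42,3],[48,4],[48,5],[49,3],[51,2],[51,5],[55,0],[60,0],[69,1],[75,5],[77,0]]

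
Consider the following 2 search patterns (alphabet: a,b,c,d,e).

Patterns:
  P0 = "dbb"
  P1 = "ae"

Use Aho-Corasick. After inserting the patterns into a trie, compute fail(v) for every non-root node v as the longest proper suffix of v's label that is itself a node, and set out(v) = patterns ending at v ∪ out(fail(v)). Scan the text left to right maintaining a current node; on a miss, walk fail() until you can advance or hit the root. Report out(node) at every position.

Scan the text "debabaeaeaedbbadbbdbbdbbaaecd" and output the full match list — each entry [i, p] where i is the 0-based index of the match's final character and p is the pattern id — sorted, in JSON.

Build:
Trie (insert patterns):
  0='ε' goto a→4 d→1
  1='d' goto b→2
  2='db' goto b→3
  3='dbb' goto ·  [P0 ends]
  4='a' goto e→5
  5='ae' goto ·  [P1 ends]

Failure links (BFS by depth):
  fail(1) 'd': from fail(0)=0 chase 'd': 0 ⇒ 0;  out=∅∪out(0)=∅
  fail(4) 'a': from fail(0)=0 chase 'a': 0 ⇒ 0;  out=∅∪out(0)=∅
  fail(2) 'db': from fail(1)=0 chase 'b': 0 ⇒ 0;  out=∅∪out(0)=∅
  fail(5) 'ae': from fail(4)=0 chase 'e': 0 ⇒ 0;  out={1}∪out(0)={1}
  fail(3) 'dbb': from fail(2)=0 chase 'b': 0 ⇒ 0;  out={0}∪out(0)={0}

Text stream:
i=0 'd': node 0→1
i=1 'e': node 1→0 (via fail)
i=2 'b': node 0→0
i=3 'a': node 0→4
i=4 'b': node 4→0 (via fail)
i=5 'a': node 0→4
i=6 'e': node 4→5  ** P1@[5:6]
i=7 'a': node 5→4 (via fail)
i=8 'e': node 4→5  ** P1@[7:8]
i=9 'a': node 5→4 (via fail)
i=10 'e': node 4→5  ** P1@[9:10]
i=11 'd': node 5→1 (via fail)
i=12 'b': node 1→2
i=13 'b': node 2→3  ** P0@[11:13]
i=14 'a': node 3→4 (via fail)
i=15 'd': node 4→1 (via fail)
i=16 'b': node 1→2
i=17 'b': node 2→3  ** P0@[15:17]
i=18 'd': node 3→1 (via fail)
i=19 'b': node 1→2
i=20 'b': node 2→3  ** P0@[18:20]
i=21 'd': node 3→1 (via fail)
i=22 'b': node 1→2
i=23 'b': node 2→3  ** P0@[21:23]
i=24 'a': node 3→4 (via fail)
i=25 'a': node 4→4 (via fail)
i=26 'e': node 4→5  ** P1@[25:26]
i=27 'c': node 5→0 (via fail)
i=28 'd': node 0→1

Matches: [[6,1],[8,1],[10,1],[13,0],[17,0],[20,0],[23,0],[26,1]]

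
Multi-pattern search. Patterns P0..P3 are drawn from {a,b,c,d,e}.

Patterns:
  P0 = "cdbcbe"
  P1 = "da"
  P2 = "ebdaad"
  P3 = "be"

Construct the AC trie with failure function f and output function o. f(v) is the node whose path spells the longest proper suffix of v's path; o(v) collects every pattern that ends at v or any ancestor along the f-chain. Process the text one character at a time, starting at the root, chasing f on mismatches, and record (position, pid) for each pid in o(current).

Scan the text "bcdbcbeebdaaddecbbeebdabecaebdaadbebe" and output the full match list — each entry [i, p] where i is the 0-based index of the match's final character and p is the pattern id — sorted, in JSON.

Build:
Trie nodes:
  0='ε' goto b→15 c→1 d→7 e→9
  1='c' goto d→2
  2='cd' goto b→3
  3='cdb' goto c→4
  4='cdbc' goto b→5
  5='cdbcb' goto e→6
  6='cdbcbe' goto ·  [P0 ends]
  7='d' goto a→8
  8='da' goto ·  [P1 ends]
  9='e' goto b→10
  10='eb' goto d→11
  11='ebd' goto a→12
  12='ebda' goto a→13
  13='ebdaa' goto d→14
  14='ebdaad' goto ·  [P2 ends]
  15='b' goto e→16
  16='be' goto ·  [P3 ends]

BFS fail/out derivation:
  fail(1) 'c': from fail(0)=0 chase 'c': 0 ⇒ 0;  out=∅∪out(0)=∅
  fail(7) 'd': from fail(0)=0 chase 'd': 0 ⇒ 0;  out=∅∪out(0)=∅
  fail(9) 'e': from fail(0)=0 chase 'e': 0 ⇒ 0;  out=∅∪out(0)=∅
  fail(15) 'b': from fail(0)=0 chase 'b': 0 ⇒ 0;  out=∅∪out(0)=∅
  fail(2) 'cd': from fail(1)=0 chase 'd': 0 ⇒ 7;  out=∅∪out(7)=∅
  fail(8) 'da': from fail(7)=0 chase 'a': 0 ⇒ 0;  out={1}∪out(0)={1}
  fail(10) 'eb': from fail(9)=0 chase 'b': 0 ⇒ 15;  out=∅∪out(15)=∅
  fail(16) 'be': from fail(15)=0 chase 'e': 0 ⇒ 9;  out={3}∪out(9)={3}
  fail(3) 'cdb': from fail(2)=7 chase 'b': 7→0 ⇒ 15;  out=∅∪out(15)=∅
  fail(11) 'ebd': from fail(10)=15 chase 'd': 15→0 ⇒ 7;  out=∅∪out(7)=∅
  fail(4) 'cdbc': from fail(3)=15 chase 'c': 15→0 ⇒ 1;  out=∅∪out(1)=∅
  fail(12) 'ebda': from fail(11)=7 chase 'a': 7 ⇒ 8;  out=∅∪out(8)={1}
  fail(5) 'cdbcb': from fail(4)=1 chase 'b': 1→0 ⇒ 15;  out=∅∪out(15)=∅
  fail(13) 'ebdaa': from fail(12)=8 chase 'a': 8→0 ⇒ 0;  out=∅∪out(0)=∅
  fail(6) 'cdbcbe': from fail(5)=15 chase 'e': 15 ⇒ 16;  out={0}∪out(16)={0,3}
  fail(14) 'ebdaad': from fail(13)=0 chase 'd': 0 ⇒ 7;  out={2}∪out(7)={2}

Scan:
pos 0 'b': at 15
pos 1 'c': at 1 (via fail)
pos 2 'd': at 2
pos 3 'b': at 3
pos 4 'c': at 4
pos 5 'b': at 5
pos 6 'e': at 6  ** P0@[1:6],P3@[5:6]
pos 7 'e': at 9 (via fail)
pos 8 'b': at 10
pos 9 'd': at 11
pos 10 'a': at 12  ** P1@[9:10]
pos 11 'a': at 13
pos 12 'd': at 14  ** P2@[7:12]
pos 13 'd': at 7 (via fail)
pos 14 'e': at 9 (via fail)
pos 15 'c': at 1 (via fail)
pos 16 'b': at 15 (via fail)
pos 17 'b': at 15 (via fail)
pos 18 'e': at 16  ** P3@[17:18]
pos 19 'e': at 9 (via fail)
pos 20 'b': at 10
pos 21 'd': at 11
pos 22 'a': at 12  ** P1@[21:22]
pos 23 'b': at 15 (via fail)
pos 24 'e': at 16  ** P3@[23:24]
pos 25 'c': at 1 (via fail)
pos 26 'a': at 0 (via fail)
pos 27 'e': at 9
pos 28 'b': at 10
pos 29 'd': at 11
pos 30 'a': at 12  ** P1@[29:30]
pos 31 'a': at 13
pos 32 'd': at 14  ** P2@[27:32]
pos 33 'b': at 15 (via fail)
pos 34 'e': at 16  ** P3@[33:34]
pos 35 'b': at 10 (via fail)
pos 36 'e': at 16 (via fail)  ** P3@[35:36]

All matches (sorted): [[6,0],[6,3],[10,1],[12,2],[18,3],[22,1],[24,3],[30,1],[32,2],[34,3],[36,3]]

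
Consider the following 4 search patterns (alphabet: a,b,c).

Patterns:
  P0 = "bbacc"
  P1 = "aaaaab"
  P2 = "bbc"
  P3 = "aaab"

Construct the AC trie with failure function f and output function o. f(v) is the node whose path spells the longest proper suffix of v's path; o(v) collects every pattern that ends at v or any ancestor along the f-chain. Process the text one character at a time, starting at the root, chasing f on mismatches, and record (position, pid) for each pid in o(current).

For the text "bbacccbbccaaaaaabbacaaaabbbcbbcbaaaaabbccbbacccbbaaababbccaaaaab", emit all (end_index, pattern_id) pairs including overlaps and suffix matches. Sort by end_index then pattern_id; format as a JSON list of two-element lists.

Construct AC machine:
Trie nodes:
  0='ε' goto a→6 b→1
  1='b' goto b→2
  2='bb' goto a→3 c→12
  3='bba' goto c→4
  4='bbac' goto c→5
  5='bbacc' goto ·  ←P0
  6='a' goto a→7
  7='aa' goto a→8
  8='aaa' goto a→9 b→13
  9='aaaa' goto a→10
  10='aaaaa' goto b→11
  11='aaaaab' goto ·  ←P1
  12='bbc' goto ·  ←P2
  13='aaab' goto ·  ←P3

Failure links (BFS by depth):
  n1('b'): parent n0 fail=0; on 'b' 0 → fail=0;  out ∅∪∅=∅
  n6('a'): parent n0 fail=0; on 'a' 0 → fail=0;  out ∅∪∅=∅
  n2('bb'): parent n1 fail=0; on 'b' 0 → fail=1;  out ∅∪∅=∅
  n7('aa'): parent n6 fail=0; on 'a' 0 → fail=6;  out ∅∪∅=∅
  n3('bba'): parent n2 fail=1; on 'a' 1→0 → fail=6;  out ∅∪∅=∅
  n8('aaa'): parent n7 fail=6; on 'a' 6 → fail=7;  out ∅∪∅=∅
  n12('bbc'): parent n2 fail=1; on 'c' 1→0 → fail=0;  out {2}∪∅={2}
  n4('bbac'): parent n3 fail=6; on 'c' 6→0 → fail=0;  out ∅∪∅=∅
  n9('aaaa'): parent n8 fail=7; on 'a' 7 → fail=8;  out ∅∪∅=∅
  n13('aaab'): parent n8 fail=7; on 'b' 7→6→0 → fail=1;  out {3}∪∅={3}
  n5('bbacc'): parent n4 fail=0; on 'c' 0 → fail=0;  out {0}∪∅={0}
  n10('aaaaa'): parent n9 fail=8; on 'a' 8 → fail=9;  out ∅∪∅=∅
  n11('aaaaab'): parent n10 fail=9; on 'b' 9→8 → fail=13;  out {1}∪{3}={1,3}

Scan:
pos 0 'b': at 1
pos 1 'b': at 2
pos 2 'a': at 3
pos 3 'c': at 4
pos 4 'c': at 5  emit P0@[0:4]
pos 5 'c': at 0 ·f
pos 6 'b': at 1
pos 7 'b': at 2
pos 8 'c': at 12  emit P2@[6:8]
pos 9 'c': at 0 ·f
pos 10 'a': at 6
pos 11 'a': at 7
pos 12 'a': at 8
pos 13 'a': at 9
pos 14 'a': at 10
pos 15 'a': at 10 ·f
pos 16 'b': at 11  emit P1@[11:16],P3@[13:16]
pos 17 'b': at 2 ·f
pos 18 'a': at 3
pos 19 'c': at 4
pos 20 'a': at 6 ·f
pos 21 'a': at 7
pos 22 'a': at 8
pos 23 'a': at 9
pos 24 'b': at 13 ·f  emit P3@[21:24]
pos 25 'b': at 2 ·f
pos 26 'b': at 2 ·f
pos 27 'c': at 12  emit P2@[25:27]
pos 28 'b': at 1 ·f
pos 29 'b': at 2
pos 30 'c': at 12  emit P2@[28:30]
pos 31 'b': at 1 ·f
pos 32 'a': at 6 ·f
pos 33 'a': at 7
pos 34 'a': at 8
pos 35 'a': at 9
pos 36 'a': at 10
pos 37 'b': at 11  emit P1@[32:37],P3@[34:37]
pos 38 'b': at 2 ·f
pos 39 'c': at 12  emit P2@[37:39]
pos 40 'c': at 0 ·f
pos 41 'b': at 1
pos 42 'b': at 2
pos 43 'a': at 3
pos 44 'c': at 4
pos 45 'c': at 5  emit P0@[41:45]
pos 46 'c': at 0 ·f
pos 47 'b': at 1
pos 48 'b': at 2
pos 49 'a': at 3
pos 50 'a': at 7 ·f
pos 51 'a': at 8
pos 52 'b': at 13  emit P3@[49:52]
pos 53 'a': at 6 ·f
pos 54 'b': at 1 ·f
pos 55 'b': at 2
pos 56 'c': at 12  emit P2@[54:56]
pos 57 'c': at 0 ·f
pos 58 'a': at 6
pos 59 'a': at 7
pos 60 'a': at 8
pos 61 'a': at 9
pos 62 'a': at 10
pos 63 'b': at 11  emit P1@[58:63],P3@[60:63]

Matches: [[4,0],[8,2],[16,1],[16,3],[24,3],[27,2],[30,2],[37,1],[37,3],[39,2],[45,0],[52,3],[56,2],[63,1],[63,3]]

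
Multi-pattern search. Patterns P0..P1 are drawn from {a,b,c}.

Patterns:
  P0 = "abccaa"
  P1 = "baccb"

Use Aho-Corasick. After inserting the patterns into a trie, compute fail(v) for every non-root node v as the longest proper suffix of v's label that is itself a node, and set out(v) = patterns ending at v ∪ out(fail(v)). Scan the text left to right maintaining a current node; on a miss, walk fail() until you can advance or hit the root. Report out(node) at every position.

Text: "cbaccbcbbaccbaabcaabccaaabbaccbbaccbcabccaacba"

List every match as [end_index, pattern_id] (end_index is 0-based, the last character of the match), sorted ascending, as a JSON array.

Build:
Trie nodes:
  n0 'ε': a→1 b→7
  n1 'a': b→2
  n2 'ab': c→3
  n3 'abc': c→4
  n4 'abcc': a→5
  n5 'abcca': a→6
  n6 'abccaa': ·  [P0 ends]
  n7 'b': a→8
  n8 'ba': c→9
  n9 'bac': c→10
  n10 'bacc': b→11
  n11 'baccb': ·  [P1 ends]

Failure links (BFS by depth):
  n1('a'): parent n0 fail=0; on 'a' 0 → fail=0;  out ∅∪∅=∅
  n7('b'): parent n0 fail=0; on 'b' 0 → fail=0;  out ∅∪∅=∅
  n2('ab'): parent n1 fail=0; on 'b' 0 → fail=7;  out ∅∪∅=∅
  n8('ba'): parent n7 fail=0; on 'a' 0 → fail=1;  out ∅∪∅=∅
  n3('abc'): parent n2 fail=7; on 'c' 7→0 → fail=0;  out ∅∪∅=∅
  n9('bac'): parent n8 fail=1; on 'c' 1→0 → fail=0;  out ∅∪∅=∅
  n4('abcc'): parent n3 fail=0; on 'c' 0 → fail=0;  out ∅∪∅=∅
  n10('bacc'): parent n9 fail=0; on 'c' 0 → fail=0;  out ∅∪∅=∅
  n5('abcca'): parent n4 fail=0; on 'a' 0 → fail=1;  out ∅∪∅=∅
  n11('baccb'): parent n10 fail=0; on 'b' 0 → fail=7;  out {1}∪∅={1}
  n6('abccaa'): parent n5 fail=1; on 'a' 1→0 → fail=1;  out {0}∪∅={0}

Text stream:
i=0 'c': node 0→0
i=1 'b': node 0→7
i=2 'a': node 7→8
i=3 'c': node 8→9
i=4 'c': node 9→10
i=5 'b': node 10→11  ** P1@[1:5]
i=6 'c': node 11→0 (via fail)
i=7 'b': node 0→7
i=8 'b': node 7→7 (via fail)
i=9 'a': node 7→8
i=10 'c': node 8→9
i=11 'c': node 9→10
i=12 'b': node 10→11  ** P1@[8:12]
i=13 'a': node 11→8 (via fail)
i=14 'a': node 8→1 (via fail)
i=15 'b': node 1→2
i=16 'c': node 2→3
i=17 'a': node 3→1 (via fail)
i=18 'a': node 1→1 (via fail)
i=19 'b': node 1→2
i=20 'c': node 2→3
i=21 'c': node 3→4
i=22 'a': node 4→5
i=23 'a': node 5→6  ** P0@[18:23]
i=24 'a': node 6→1 (via fail)
i=25 'b': node 1→2
i=26 'b': node 2→7 (via fail)
i=27 'a': node 7→8
i=28 'c': node 8→9
i=29 'c': node 9→10
i=30 'b': node 10→11  ** P1@[26:30]
i=31 'b': node 11→7 (via fail)
i=32 'a': node 7→8
i=33 'c': node 8→9
i=34 'c': node 9→10
i=35 'b': node 10→11  ** P1@[31:35]
i=36 'c': node 11→0 (via fail)
i=37 'a': node 0→1
i=38 'b': node 1→2
i=39 'c': node 2→3
i=40 'c': node 3→4
i=41 'a': node 4→5
i=42 'a': node 5→6  ** P0@[37:42]
i=43 'c': node 6→0 (via fail)
i=44 'b': node 0→7
i=45 'a': node 7→8

All matches (sorted): [[5,1],[12,1],[23,0],[30,1],[35,1],[42,0]]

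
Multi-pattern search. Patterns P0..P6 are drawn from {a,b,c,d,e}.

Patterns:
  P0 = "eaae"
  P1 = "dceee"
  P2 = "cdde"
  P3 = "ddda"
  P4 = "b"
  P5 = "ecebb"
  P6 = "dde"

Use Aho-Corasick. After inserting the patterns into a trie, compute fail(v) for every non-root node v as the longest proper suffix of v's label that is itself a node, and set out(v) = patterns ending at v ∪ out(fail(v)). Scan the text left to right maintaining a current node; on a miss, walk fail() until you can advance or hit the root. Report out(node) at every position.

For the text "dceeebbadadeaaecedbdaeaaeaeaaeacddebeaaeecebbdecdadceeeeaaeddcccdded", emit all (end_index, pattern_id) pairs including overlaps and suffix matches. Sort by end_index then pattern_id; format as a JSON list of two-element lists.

Construct AC machine:
Trie nodes:
  n0 'ε': b→17 c→10 d→5 e→1
  n1 'e': a→2 c→18
  n2 'ea': a→3
  n3 'eaa': e→4
  n4 'eaae': ·  [P0 ends]
  n5 'd': c→6 d→14
  n6 'dc': e→7
  n7 'dce': e→8
  n8 'dcee': e→9
  n9 'dceee': ·  [P1 ends]
  n10 'c': d→11
  n11 'cd': d→12
  n12 'cdd': e→13
  n13 'cdde': ·  [P2 ends]
  n14 'dd': d→15 e→22
  n15 'ddd': a→16
  n16 'ddda': ·  [P3 ends]
  n17 'b': ·  [P4 ends]
  n18 'ec': e→19
  n19 'ece': b→20
  n20 'eceb': b→21
  n21 'ecebb': ·  [P5 ends]
  n22 'dde': ·  [P6 ends]

Failure links (BFS by depth):
  n1('e'): parent n0 fail=0; on 'e' 0 → fail=0;  out ∅∪∅=∅
  n5('d'): parent n0 fail=0; on 'd' 0 → fail=0;  out ∅∪∅=∅
  n10('c'): parent n0 fail=0; on 'c' 0 → fail=0;  out ∅∪∅=∅
  n17('b'): parent n0 fail=0; on 'b' 0 → fail=0;  out {4}∪∅={4}
  n2('ea'): parent n1 fail=0; on 'a' 0 → fail=0;  out ∅∪∅=∅
  n6('dc'): parent n5 fail=0; on 'c' 0 → fail=10;  out ∅∪∅=∅
  n11('cd'): parent n10 fail=0; on 'd' 0 → fail=5;  out ∅∪∅=∅
  n14('dd'): parent n5 fail=0; on 'd' 0 → fail=5;  out ∅∪∅=∅
  n18('ec'): parent n1 fail=0; on 'c' 0 → fail=10;  out ∅∪∅=∅
  n3('eaa'): parent n2 fail=0; on 'a' 0 → fail=0;  out ∅∪∅=∅
  n7('dce'): parent n6 fail=10; on 'e' 10→0 → fail=1;  out ∅∪∅=∅
  n12('cdd'): parent n11 fail=5; on 'd' 5 → fail=14;  out ∅∪∅=∅
  n15('ddd'): parent n14 fail=5; on 'd' 5 → fail=14;  out ∅∪∅=∅
  n19('ece'): parent n18 fail=10; on 'e' 10→0 → fail=1;  out ∅∪∅=∅
  n22('dde'): parent n14 fail=5; on 'e' 5→0 → fail=1;  out {6}∪∅={6}
  n4('eaae'): parent n3 fail=0; on 'e' 0 → fail=1;  out {0}∪∅={0}
  n8('dcee'): parent n7 fail=1; on 'e' 1→0 → fail=1;  out ∅∪∅=∅
  n13('cdde'): parent n12 fail=14; on 'e' 14 → fail=22;  out {2}∪{6}={2,6}
  n16('ddda'): parent n15 fail=14; on 'a' 14→5→0 → fail=0;  out {3}∪∅={3}
  n20('eceb'): parent n19 fail=1; on 'b' 1→0 → fail=17;  out ∅∪{4}={4}
  n9('dceee'): parent n8 fail=1; on 'e' 1→0 → fail=1;  out {1}∪∅={1}
  n21('ecebb'): parent n20 fail=17; on 'b' 17→0 → fail=17;  out {5}∪{4}={4,5}

Run:
pos 0 'd': at 5
pos 1 'c': at 6
pos 2 'e': at 7
pos 3 'e': at 8
pos 4 'e': at 9  emit P1@[0:4]
pos 5 'b': at 17 (fail-walked)  emit P4@[5:5]
pos 6 'b': at 17 (fail-walked)  emit P4@[6:6]
pos 7 'a': at 0 (fail-walked)
pos 8 'd': at 5
pos 9 'a': at 0 (fail-walked)
pos 10 'd': at 5
pos 11 'e': at 1 (fail-walked)
pos 12 'a': at 2
pos 13 'a': at 3
pos 14 'e': at 4  emit P0@[11:14]
pos 15 'c': at 18 (fail-walked)
pos 16 'e': at 19
pos 17 'd': at 5 (fail-walked)
pos 18 'b': at 17 (fail-walked)  emit P4@[18:18]
pos 19 'd': at 5 (fail-walked)
pos 20 'a': at 0 (fail-walked)
pos 21 'e': at 1
pos 22 'a': at 2
pos 23 'a': at 3
pos 24 'e': at 4  emit P0@[21:24]
pos 25 'a': at 2 (fail-walked)
pos 26 'e': at 1 (fail-walked)
pos 27 'a': at 2
pos 28 'a': at 3
pos 29 'e': at 4  emit P0@[26:29]
pos 30 'a': at 2 (fail-walked)
pos 31 'c': at 10 (fail-walked)
pos 32 'd': at 11
pos 33 'd': at 12
pos 34 'e': at 13  emit P2@[31:34],P6@[32:34]
pos 35 'b': at 17 (fail-walked)  emit P4@[35:35]
pos 36 'e': at 1 (fail-walked)
pos 37 'a': at 2
pos 38 'a': at 3
pos 39 'e': at 4  emit P0@[36:39]
pos 40 'e': at 1 (fail-walked)
pos 41 'c': at 18
pos 42 'e': at 19
pos 43 'b': at 20  emit P4@[43:43]
pos 44 'b': at 21  emit P4@[44:44],P5@[40:44]
pos 45 'd': at 5 (fail-walked)
pos 46 'e': at 1 (fail-walked)
pos 47 'c': at 18
pos 48 'd': at 11 (fail-walked)
pos 49 'a': at 0 (fail-walked)
pos 50 'd': at 5
pos 51 'c': at 6
pos 52 'e': at 7
pos 53 'e': at 8
pos 54 'e': at 9  emit P1@[50:54]
pos 55 'e': at 1 (fail-walked)
pos 56 'a': at 2
pos 57 'a': at 3
pos 58 'e': at 4  emit P0@[55:58]
pos 59 'd': at 5 (fail-walked)
pos 60 'd': at 14
pos 61 'c': at 6 (fail-walked)
pos 62 'c': at 10 (fail-walked)
pos 63 'c': at 10 (fail-walked)
pos 64 'd': at 11
pos 65 'd': at 12
pos 66 'e': at 13  emit P2@[63:66],P6@[64:66]
pos 67 'd': at 5 (fail-walked)

All matches (sorted): [[4,1],[5,4],[6,4],[14,0],[18,4],[24,0],[29,0],[34,2],[34,6],[35,4],[39,0],[43,4],[44,4],[44,5],[54,1],[58,0],[66,2],[66,6]]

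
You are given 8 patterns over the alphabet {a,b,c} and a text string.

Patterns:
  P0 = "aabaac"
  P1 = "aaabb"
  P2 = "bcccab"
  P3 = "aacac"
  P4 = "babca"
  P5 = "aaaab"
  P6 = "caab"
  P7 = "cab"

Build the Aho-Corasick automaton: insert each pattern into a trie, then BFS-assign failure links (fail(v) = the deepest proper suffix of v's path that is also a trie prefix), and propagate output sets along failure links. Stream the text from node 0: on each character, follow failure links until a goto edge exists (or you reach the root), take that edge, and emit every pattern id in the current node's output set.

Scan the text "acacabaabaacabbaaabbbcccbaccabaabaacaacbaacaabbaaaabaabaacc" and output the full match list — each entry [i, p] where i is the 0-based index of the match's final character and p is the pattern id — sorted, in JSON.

Build automaton:
Trie nodes:
  n0 'ε': a→1 b→10 c→25
  n1 'a': a→2
  n2 'aa': a→7 b→3 c→16
  n3 'aab': a→4
  n4 'aaba': a→5
  n5 'aabaa': c→6
  n6 'aabaac': ·  [P0 ends]
  n7 'aaa': a→23 b→8
  n8 'aaab': b→9
  n9 'aaabb': ·  [P1 ends]
  n10 'b': a→19 c→11
  n11 'bc': c→12
  n12 'bcc': c→13
  n13 'bccc': a→14
  n14 'bccca': b→15
  n15 'bcccab': ·  [P2 ends]
  n16 'aac': a→17
  n17 'aaca': c→18
  n18 'aacac': ·  [P3 ends]
  n19 'ba': b→20
  n20 'bab': c→21
  n21 'babc': a→22
  n22 'babca': ·  [P4 ends]
  n23 'aaaa': b→24
  n24 'aaaab': ·  [P5 ends]
  n25 'c': a→26
  n26 'ca': a→27 b→29
  n27 'caa': b→28
  n28 'caab': ·  [P6 ends]
  n29 'cab': ·  [P7 ends]

Failure links (BFS by depth):
  n1('a'): parent n0 fail=0; on 'a' 0 → fail=0;  out ∅∪∅=∅
  n10('b'): parent n0 fail=0; on 'b' 0 → fail=0;  out ∅∪∅=∅
  n25('c'): parent n0 fail=0; on 'c' 0 → fail=0;  out ∅∪∅=∅
  n2('aa'): parent n1 fail=0; on 'a' 0 → fail=1;  out ∅∪∅=∅
  n11('bc'): parent n10 fail=0; on 'c' 0 → fail=25;  out ∅∪∅=∅
  n19('ba'): parent n10 fail=0; on 'a' 0 → fail=1;  out ∅∪∅=∅
  n26('ca'): parent n25 fail=0; on 'a' 0 → fail=1;  out ∅∪∅=∅
  n3('aab'): parent n2 fail=1; on 'b' 1→0 → fail=10;  out ∅∪∅=∅
  n7('aaa'): parent n2 fail=1; on 'a' 1 → fail=2;  out ∅∪∅=∅
  n12('bcc'): parent n11 fail=25; on 'c' 25→0 → fail=25;  out ∅∪∅=∅
  n16('aac'): parent n2 fail=1; on 'c' 1→0 → fail=25;  out ∅∪∅=∅
  n20('bab'): parent n19 fail=1; on 'b' 1→0 → fail=10;  out ∅∪∅=∅
  n27('caa'): parent n26 fail=1; on 'a' 1 → fail=2;  out ∅∪∅=∅
  n29('cab'): parent n26 fail=1; on 'b' 1→0 → fail=10;  out {7}∪∅={7}
  n4('aaba'): parent n3 fail=10; on 'a' 10 → fail=19;  out ∅∪∅=∅
  n8('aaab'): parent n7 fail=2; on 'b' 2 → fail=3;  out ∅∪∅=∅
  n13('bccc'): parent n12 fail=25; on 'c' 25→0 → fail=25;  out ∅∪∅=∅
  n17('aaca'): parent n16 fail=25; on 'a' 25 → fail=26;  out ∅∪∅=∅
  n21('babc'): parent n20 fail=10; on 'c' 10 → fail=11;  out ∅∪∅=∅
  n23('aaaa'): parent n7 fail=2; on 'a' 2 → fail=7;  out ∅∪∅=∅
  n28('caab'): parent n27 fail=2; on 'b' 2 → fail=3;  out {6}∪∅={6}
  n5('aabaa'): parent n4 fail=19; on 'a' 19→1 → fail=2;  out ∅∪∅=∅
  n9('aaabb'): parent n8 fail=3; on 'b' 3→10→0 → fail=10;  out {1}∪∅={1}
  n14('bccca'): parent n13 fail=25; on 'a' 25 → fail=26;  out ∅∪∅=∅
  n18('aacac'): parent n17 fail=26; on 'c' 26→1→0 → fail=25;  out {3}∪∅={3}
  n22('babca'): parent n21 fail=11; on 'a' 11→25 → fail=26;  out {4}∪∅={4}
  n24('aaaab'): parent n23 fail=7; on 'b' 7 → fail=8;  out {5}∪∅={5}
  n6('aabaac'): parent n5 fail=2; on 'c' 2 → fail=16;  out {0}∪∅={0}
  n15('bcccab'): parent n14 fail=26; on 'b' 26 → fail=29;  out {2}∪{7}={2,7}

Scan:
[0] read 'a'  n0⇒n1
[1] read 'c'  n1⇒n25 ·f
[2] read 'a'  n25⇒n26
[3] read 'c'  n26⇒n25 ·f
[4] read 'a'  n25⇒n26
[5] read 'b'  n26⇒n29  ** P7@[3:5]
[6] read 'a'  n29⇒n19 ·f
[7] read 'a'  n19⇒n2 ·f
[8] read 'b'  n2⇒n3
[9] read 'a'  n3⇒n4
[10] read 'a'  n4⇒n5
[11] read 'c'  n5⇒n6  ** P0@[6:11]
[12] read 'a'  n6⇒n17 ·f
[13] read 'b'  n17⇒n29 ·f  ** P7@[11:13]
[14] read 'b'  n29⇒n10 ·f
[15] read 'a'  n10⇒n19
[16] read 'a'  n19⇒n2 ·f
[17] read 'a'  n2⇒n7
[18] read 'b'  n7⇒n8
[19] read 'b'  n8⇒n9  ** P1@[15:19]
[20] read 'b'  n9⇒n10 ·f
[21] read 'c'  n10⇒n11
[22] read 'c'  n11⇒n12
[23] read 'c'  n12⇒n13
[24] read 'b'  n13⇒n10 ·f
[25] read 'a'  n10⇒n19
[26] read 'c'  n19⇒n25 ·f
[27] read 'c'  n25⇒n25 ·f
[28] read 'a'  n25⇒n26
[29] read 'b'  n26⇒n29  ** P7@[27:29]
[30] read 'a'  n29⇒n19 ·f
[31] read 'a'  n19⇒n2 ·f
[32] read 'b'  n2⇒n3
[33] read 'a'  n3⇒n4
[34] read 'a'  n4⇒n5
[35] read 'c'  n5⇒n6  ** P0@[30:35]
[36] read 'a'  n6⇒n17 ·f
[37] read 'a'  n17⇒n27 ·f
[38] read 'c'  n27⇒n16 ·f
[39] read 'b'  n16⇒n10 ·f
[40] read 'a'  n10⇒n19
[41] read 'a'  n19⇒n2 ·f
[42] read 'c'  n2⇒n16
[43] read 'a'  n16⇒n17
[44] read 'a'  n17⇒n27 ·f
[45] read 'b'  n27⇒n28  ** P6@[42:45]
[46] read 'b'  n28⇒n10 ·f
[47] read 'a'  n10⇒n19
[48] read 'a'  n19⇒n2 ·f
[49] read 'a'  n2⇒n7
[50] read 'a'  n7⇒n23
[51] read 'b'  n23⇒n24  ** P5@[47:51]
[52] read 'a'  n24⇒n4 ·f
[53] read 'a'  n4⇒n5
[54] read 'b'  n5⇒n3 ·f
[55] read 'a'  n3⇒n4
[56] read 'a'  n4⇒n5
[57] read 'c'  n5⇒n6  ** P0@[52:57]
[58] read 'c'  n6⇒n25 ·f

Result: [[5,7],[11,0],[13,7],[19,1],[29,7],[35,0],[45,6],[51,5],[57,0]]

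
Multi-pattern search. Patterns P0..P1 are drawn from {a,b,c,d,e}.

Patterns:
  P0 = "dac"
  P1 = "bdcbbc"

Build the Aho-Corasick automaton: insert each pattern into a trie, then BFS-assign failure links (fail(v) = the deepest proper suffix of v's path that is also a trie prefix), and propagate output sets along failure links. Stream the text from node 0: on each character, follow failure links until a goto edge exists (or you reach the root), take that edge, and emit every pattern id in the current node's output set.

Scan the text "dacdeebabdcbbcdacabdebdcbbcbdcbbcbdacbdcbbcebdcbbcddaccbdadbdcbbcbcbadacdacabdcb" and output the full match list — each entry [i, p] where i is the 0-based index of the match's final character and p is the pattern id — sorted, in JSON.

Build automaton:
Trie nodes:
  n0 'ε': b→4 d→1
  n1 'd': a→2
  n2 'da': c→3
  n3 'dac': ·  [P0 ends]
  n4 'b': d→5
  n5 'bd': c→6
  n6 'bdc': b→7
  n7 'bdcb': b→8
  n8 'bdcbb': c→9
  n9 'bdcbbc': ·  [P1 ends]

Failure links (BFS by depth):
  fail(1) 'd': from fail(0)=0 chase 'd': 0 ⇒ 0;  out=∅∪out(0)=∅
  fail(4) 'b': from fail(0)=0 chase 'b': 0 ⇒ 0;  out=∅∪out(0)=∅
  fail(2) 'da': from fail(1)=0 chase 'a': 0 ⇒ 0;  out=∅∪out(0)=∅
  fail(5) 'bd': from fail(4)=0 chase 'd': 0 ⇒ 1;  out=∅∪out(1)=∅
  fail(3) 'dac': from fail(2)=0 chase 'c': 0 ⇒ 0;  out={0}∪out(0)={0}
  fail(6) 'bdc': from fail(5)=1 chase 'c': 1→0 ⇒ 0;  out=∅∪out(0)=∅
  fail(7) 'bdcb': from fail(6)=0 chase 'b': 0 ⇒ 4;  out=∅∪out(4)=∅
  fail(8) 'bdcbb': from fail(7)=4 chase 'b': 4→0 ⇒ 4;  out=∅∪out(4)=∅
  fail(9) 'bdcbbc': from fail(8)=4 chase 'c': 4→0 ⇒ 0;  out={1}∪out(0)={1}

Scan:
[0] read 'd'  n0⇒n1
[1] read 'a'  n1⇒n2
[2] read 'c'  n2⇒n3  → match P0@[0:2]
[3] read 'd'  n3⇒n1 (via fail)
[4] read 'e'  n1⇒n0 (via fail)
[5] read 'e'  n0⇒n0
[6] read 'b'  n0⇒n4
[7] read 'a'  n4⇒n0 (via fail)
[8] read 'b'  n0⇒n4
[9] read 'd'  n4⇒n5
[10] read 'c'  n5⇒n6
[11] read 'b'  n6⇒n7
[12] read 'b'  n7⇒n8
[13] read 'c'  n8⇒n9  → match P1@[8:13]
[14] read 'd'  n9⇒n1 (via fail)
[15] read 'a'  n1⇒n2
[16] read 'c'  n2⇒n3  → match P0@[14:16]
[17] read 'a'  n3⇒n0 (via fail)
[18] read 'b'  n0⇒n4
[19] read 'd'  n4⇒n5
[20] read 'e'  n5⇒n0 (via fail)
[21] read 'b'  n0⇒n4
[22] read 'd'  n4⇒n5
[23] read 'c'  n5⇒n6
[24] read 'b'  n6⇒n7
[25] read 'b'  n7⇒n8
[26] read 'c'  n8⇒n9  → match P1@[21:26]
[27] read 'b'  n9⇒n4 (via fail)
[28] read 'd'  n4⇒n5
[29] read 'c'  n5⇒n6
[30] read 'b'  n6⇒n7
[31] read 'b'  n7⇒n8
[32] read 'c'  n8⇒n9  → match P1@[27:32]
[33] read 'b'  n9⇒n4 (via fail)
[34] read 'd'  n4⇒n5
[35] read 'a'  n5⇒n2 (via fail)
[36] read 'c'  n2⇒n3  → match P0@[34:36]
[37] read 'b'  n3⇒n4 (via fail)
[38] read 'd'  n4⇒n5
[39] read 'c'  n5⇒n6
[40] read 'b'  n6⇒n7
[41] read 'b'  n7⇒n8
[42] read 'c'  n8⇒n9  → match P1@[37:42]
[43] read 'e'  n9⇒n0 (via fail)
[44] read 'b'  n0⇒n4
[45] read 'd'  n4⇒n5
[46] read 'c'  n5⇒n6
[47] read 'b'  n6⇒n7
[48] read 'b'  n7⇒n8
[49] read 'c'  n8⇒n9  → match P1@[44:49]
[50] read 'd'  n9⇒n1 (via fail)
[51] read 'd'  n1⇒n1 (via fail)
[52] read 'a'  n1⇒n2
[53] read 'c'  n2⇒n3  → match P0@[51:53]
[54] read 'c'  n3⇒n0 (via fail)
[55] read 'b'  n0⇒n4
[56] read 'd'  n4⇒n5
[57] read 'a'  n5⇒n2 (via fail)
[58] read 'd'  n2⇒n1 (via fail)
[59] read 'b'  n1⇒n4 (via fail)
[60] read 'd'  n4⇒n5
[61] read 'c'  n5⇒n6
[62] read 'b'  n6⇒n7
[63] read 'b'  n7⇒n8
[64] read 'c'  n8⇒n9  → match P1@[59:64]
[65] read 'b'  n9⇒n4 (via fail)
[66] read 'c'  n4⇒n0 (via fail)
[67] read 'b'  n0⇒n4
[68] read 'a'  n4⇒n0 (via fail)
[69] read 'd'  n0⇒n1
[70] read 'a'  n1⇒n2
[71] read 'c'  n2⇒n3  → match P0@[69:71]
[72] read 'd'  n3⇒n1 (via fail)
[73] read 'a'  n1⇒n2
[74] read 'c'  n2⇒n3  → match P0@[72:74]
[75] read 'a'  n3⇒n0 (via fail)
[76] read 'b'  n0⇒n4
[77] read 'd'  n4⇒n5
[78] read 'c'  n5⇒n6
[79] read 'b'  n6⇒n7

All matches (sorted): [[2,0],[13,1],[16,0],[26,1],[32,1],[36,0],[42,1],[49,1],[53,0],[64,1],[71,0],[74,0]]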